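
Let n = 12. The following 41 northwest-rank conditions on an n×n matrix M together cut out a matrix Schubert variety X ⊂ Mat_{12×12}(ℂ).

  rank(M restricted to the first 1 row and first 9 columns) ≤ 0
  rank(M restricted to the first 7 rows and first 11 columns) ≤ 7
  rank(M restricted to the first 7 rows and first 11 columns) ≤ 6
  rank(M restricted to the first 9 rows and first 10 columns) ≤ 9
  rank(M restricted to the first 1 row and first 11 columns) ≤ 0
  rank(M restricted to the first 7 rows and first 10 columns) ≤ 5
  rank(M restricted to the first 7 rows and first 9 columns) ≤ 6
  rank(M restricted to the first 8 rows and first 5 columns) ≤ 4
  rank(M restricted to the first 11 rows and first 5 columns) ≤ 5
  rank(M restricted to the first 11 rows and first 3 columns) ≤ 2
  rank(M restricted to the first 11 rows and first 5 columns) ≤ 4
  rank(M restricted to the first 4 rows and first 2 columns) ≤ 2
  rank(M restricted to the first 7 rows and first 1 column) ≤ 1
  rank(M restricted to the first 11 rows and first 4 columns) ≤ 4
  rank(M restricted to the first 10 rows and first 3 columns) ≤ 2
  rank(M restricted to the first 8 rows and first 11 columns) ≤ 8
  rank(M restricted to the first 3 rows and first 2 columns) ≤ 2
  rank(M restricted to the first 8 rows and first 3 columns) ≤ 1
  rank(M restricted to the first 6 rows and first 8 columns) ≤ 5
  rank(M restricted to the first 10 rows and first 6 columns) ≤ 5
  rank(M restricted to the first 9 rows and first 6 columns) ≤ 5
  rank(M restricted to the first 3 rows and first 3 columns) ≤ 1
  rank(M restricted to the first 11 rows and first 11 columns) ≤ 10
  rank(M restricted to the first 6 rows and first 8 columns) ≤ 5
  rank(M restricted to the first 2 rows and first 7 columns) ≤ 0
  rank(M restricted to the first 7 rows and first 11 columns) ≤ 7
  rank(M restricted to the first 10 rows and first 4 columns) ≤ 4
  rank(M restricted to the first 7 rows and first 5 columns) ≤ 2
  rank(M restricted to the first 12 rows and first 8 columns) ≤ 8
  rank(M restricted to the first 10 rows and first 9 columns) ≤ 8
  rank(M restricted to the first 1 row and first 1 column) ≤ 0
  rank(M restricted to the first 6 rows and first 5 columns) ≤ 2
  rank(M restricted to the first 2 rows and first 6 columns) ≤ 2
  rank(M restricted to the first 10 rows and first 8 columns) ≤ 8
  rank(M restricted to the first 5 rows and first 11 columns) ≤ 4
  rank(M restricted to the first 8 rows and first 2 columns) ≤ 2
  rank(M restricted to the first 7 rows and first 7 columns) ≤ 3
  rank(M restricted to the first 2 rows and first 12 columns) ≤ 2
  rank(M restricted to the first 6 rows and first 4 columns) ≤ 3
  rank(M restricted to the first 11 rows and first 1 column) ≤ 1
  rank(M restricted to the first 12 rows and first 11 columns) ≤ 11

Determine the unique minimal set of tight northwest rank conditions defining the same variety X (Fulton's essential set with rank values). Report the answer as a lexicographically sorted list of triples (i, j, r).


Reconstructing r_w from the 41 given conditions:

  0 0 0 0 0 0 0 0 0 0 0 1
  0 0 0 0 0 0 0 1 1 1 1 2
  1 1 1 1 1 1 1 2 2 2 2 3
  1 1 1 2 2 2 2 3 3 3 3 4
  1 1 1 2 2 3 3 4 4 4 4 5
  1 1 1 2 2 3 3 4 5 5 5 6
  1 1 1 2 2 3 3 4 5 5 6 7
  1 1 1 2 3 4 4 5 6 6 7 8
  1 2 2 3 4 5 5 6 7 7 8 9
  1 2 2 3 4 5 6 7 8 8 9 10
  1 2 2 3 4 5 6 7 8 9 10 11
  1 2 3 4 5 6 7 8 9 10 11 12

giving w = (12, 8, 1, 4, 6, 9, 11, 5, 2, 7, 10, 3) via Δ²R.

D(w) has 36 cells with 7 SE-corners; essential set:

[(1, 11, 0), (2, 7, 0), (7, 5, 2), (7, 7, 3), (7, 10, 5), (8, 3, 1), (11, 3, 2)]


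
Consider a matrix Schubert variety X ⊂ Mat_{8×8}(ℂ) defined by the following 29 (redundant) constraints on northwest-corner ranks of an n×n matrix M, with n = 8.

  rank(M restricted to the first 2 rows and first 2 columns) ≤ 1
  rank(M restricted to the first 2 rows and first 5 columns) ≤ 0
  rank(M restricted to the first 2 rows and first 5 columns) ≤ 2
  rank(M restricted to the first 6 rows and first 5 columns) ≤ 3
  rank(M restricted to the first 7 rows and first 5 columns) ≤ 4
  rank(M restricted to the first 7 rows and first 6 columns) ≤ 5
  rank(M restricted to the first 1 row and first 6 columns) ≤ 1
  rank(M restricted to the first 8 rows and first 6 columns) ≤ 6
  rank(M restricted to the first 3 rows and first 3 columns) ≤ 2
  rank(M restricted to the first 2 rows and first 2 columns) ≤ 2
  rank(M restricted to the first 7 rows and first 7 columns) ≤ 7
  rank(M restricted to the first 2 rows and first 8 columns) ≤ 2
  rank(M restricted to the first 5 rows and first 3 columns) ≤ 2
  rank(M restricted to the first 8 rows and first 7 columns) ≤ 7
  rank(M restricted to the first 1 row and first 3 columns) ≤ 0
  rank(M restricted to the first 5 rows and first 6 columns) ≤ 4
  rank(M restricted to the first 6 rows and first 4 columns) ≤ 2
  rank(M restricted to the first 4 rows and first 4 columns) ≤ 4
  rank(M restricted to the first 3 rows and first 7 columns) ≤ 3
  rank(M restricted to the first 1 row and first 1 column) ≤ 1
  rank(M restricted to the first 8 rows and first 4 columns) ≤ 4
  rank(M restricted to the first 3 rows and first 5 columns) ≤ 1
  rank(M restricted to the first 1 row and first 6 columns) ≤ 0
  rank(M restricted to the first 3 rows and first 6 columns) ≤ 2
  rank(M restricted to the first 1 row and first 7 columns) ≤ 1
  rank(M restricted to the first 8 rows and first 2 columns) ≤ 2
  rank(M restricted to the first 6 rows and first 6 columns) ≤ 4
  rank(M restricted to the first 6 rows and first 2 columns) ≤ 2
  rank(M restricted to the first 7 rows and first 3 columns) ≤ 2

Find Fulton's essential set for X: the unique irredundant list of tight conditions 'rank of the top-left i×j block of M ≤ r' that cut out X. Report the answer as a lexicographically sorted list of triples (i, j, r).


Recovering R(i,j) via the rank-extension bound from the 29 conditions:

  row 1: 0, 0, 0, 0, 0, 0, 1, 1
  row 2: 0, 0, 0, 0, 0, 1, 2, 2
  row 3: 1, 1, 1, 1, 1, 2, 3, 3
  row 4: 1, 2, 2, 2, 2, 3, 4, 4
  row 5: 1, 2, 2, 2, 3, 4, 5, 5
  row 6: 1, 2, 2, 2, 3, 4, 5, 6
  row 7: 1, 2, 2, 3, 4, 5, 6, 7
  row 8: 1, 2, 3, 4, 5, 6, 7, 8

the unique w with this rank table is (7, 6, 1, 2, 5, 8, 4, 3).

Fulton essential set (4 of the 16 Rothe cells):

[(1, 6, 0), (2, 5, 0), (6, 4, 2), (7, 3, 2)]


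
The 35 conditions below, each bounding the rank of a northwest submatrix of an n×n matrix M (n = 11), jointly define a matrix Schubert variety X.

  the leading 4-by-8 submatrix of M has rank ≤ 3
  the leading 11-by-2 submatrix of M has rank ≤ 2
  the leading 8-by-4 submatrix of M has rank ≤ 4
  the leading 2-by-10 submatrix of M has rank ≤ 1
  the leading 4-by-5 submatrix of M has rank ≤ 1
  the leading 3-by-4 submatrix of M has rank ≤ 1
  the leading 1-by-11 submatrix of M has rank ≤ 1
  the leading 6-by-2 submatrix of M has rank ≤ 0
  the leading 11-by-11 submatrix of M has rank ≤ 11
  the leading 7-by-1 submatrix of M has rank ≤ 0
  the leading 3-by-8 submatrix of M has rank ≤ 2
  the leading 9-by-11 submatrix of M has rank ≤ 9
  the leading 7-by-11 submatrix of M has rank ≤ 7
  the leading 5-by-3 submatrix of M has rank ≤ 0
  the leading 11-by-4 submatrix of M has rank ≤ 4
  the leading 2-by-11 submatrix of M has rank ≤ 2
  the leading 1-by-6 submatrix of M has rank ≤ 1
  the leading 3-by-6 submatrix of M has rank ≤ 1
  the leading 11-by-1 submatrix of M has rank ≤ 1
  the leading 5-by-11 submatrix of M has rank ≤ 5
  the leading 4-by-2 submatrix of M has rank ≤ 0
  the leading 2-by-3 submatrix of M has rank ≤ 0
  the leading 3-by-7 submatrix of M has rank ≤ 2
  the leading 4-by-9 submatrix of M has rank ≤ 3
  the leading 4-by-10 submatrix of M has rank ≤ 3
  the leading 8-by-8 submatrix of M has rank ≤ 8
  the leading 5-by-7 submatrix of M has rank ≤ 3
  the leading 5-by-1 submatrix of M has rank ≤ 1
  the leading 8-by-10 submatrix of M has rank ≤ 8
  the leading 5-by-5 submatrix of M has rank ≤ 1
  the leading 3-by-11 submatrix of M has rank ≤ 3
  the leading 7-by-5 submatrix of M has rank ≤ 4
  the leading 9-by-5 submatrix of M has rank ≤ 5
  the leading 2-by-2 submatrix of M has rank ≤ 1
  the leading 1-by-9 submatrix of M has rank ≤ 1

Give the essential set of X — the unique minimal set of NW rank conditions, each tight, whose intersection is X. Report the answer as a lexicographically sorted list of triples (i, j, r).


Recovering R(i,j) via the rank-extension bound from the 35 conditions:

  i=1: 0 0 0 1 1 1 1 1 1 1 1
  i=2: 0 0 0 1 1 1 1 1 1 1 2
  i=3: 0 0 0 1 1 1 2 2 2 2 3
  i=4: 0 0 0 1 1 2 3 3 3 3 4
  i=5: 0 0 0 1 1 2 3 4 4 4 5
  i=6: 0 0 1 2 2 3 4 5 5 5 6
  i=7: 0 1 2 3 3 4 5 6 6 6 7
  i=8: 1 2 3 4 4 5 6 7 7 7 8
  i=9: 1 2 3 4 5 6 7 8 8 8 9
  i=10: 1 2 3 4 5 6 7 8 9 9 10
  i=11: 1 2 3 4 5 6 7 8 9 10 11

hence w(1..11) = (4, 11, 7, 6, 8, 3, 2, 1, 5, 9, 10).

|D(w)|=28, |Ess(w)|=6:

[(2, 10, 1), (3, 6, 1), (5, 3, 0), (5, 5, 1), (6, 2, 0), (7, 1, 0)]


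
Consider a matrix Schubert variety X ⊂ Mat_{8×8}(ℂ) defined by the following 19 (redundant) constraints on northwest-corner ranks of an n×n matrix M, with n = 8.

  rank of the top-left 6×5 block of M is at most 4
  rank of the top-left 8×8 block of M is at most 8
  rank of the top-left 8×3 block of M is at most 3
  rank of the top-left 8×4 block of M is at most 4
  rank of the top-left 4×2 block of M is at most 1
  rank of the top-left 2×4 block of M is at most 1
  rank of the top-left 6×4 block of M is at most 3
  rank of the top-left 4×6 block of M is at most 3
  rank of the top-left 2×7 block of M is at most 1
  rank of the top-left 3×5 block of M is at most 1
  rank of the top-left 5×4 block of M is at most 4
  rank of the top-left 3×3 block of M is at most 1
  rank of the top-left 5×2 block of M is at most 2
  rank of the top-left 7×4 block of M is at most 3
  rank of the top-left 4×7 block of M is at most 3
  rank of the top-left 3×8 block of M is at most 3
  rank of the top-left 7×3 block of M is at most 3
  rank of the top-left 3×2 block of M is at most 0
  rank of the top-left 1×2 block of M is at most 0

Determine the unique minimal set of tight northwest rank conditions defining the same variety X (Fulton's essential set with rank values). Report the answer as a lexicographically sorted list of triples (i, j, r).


Propagating the 19 rank bounds to every northwest block:

  i=1: 0  0  1  1  1  1  1  1
  i=2: 0  0  1  1  1  1  1  2
  i=3: 0  0  1  1  1  2  2  3
  i=4: 1  1  2  2  2  3  3  4
  i=5: 1  2  3  3  3  4  4  5
  i=6: 1  2  3  3  4  5  5  6
  i=7: 1  2  3  3  4  5  6  7
  i=8: 1  2  3  4  5  6  7  8

hence w(1..8) = (3, 8, 6, 1, 2, 5, 7, 4).

Rothe diagram D(w) (14 cells), 4 SE-corners (essential conditions):

[(2, 7, 1), (3, 2, 0), (3, 5, 1), (7, 4, 3)]


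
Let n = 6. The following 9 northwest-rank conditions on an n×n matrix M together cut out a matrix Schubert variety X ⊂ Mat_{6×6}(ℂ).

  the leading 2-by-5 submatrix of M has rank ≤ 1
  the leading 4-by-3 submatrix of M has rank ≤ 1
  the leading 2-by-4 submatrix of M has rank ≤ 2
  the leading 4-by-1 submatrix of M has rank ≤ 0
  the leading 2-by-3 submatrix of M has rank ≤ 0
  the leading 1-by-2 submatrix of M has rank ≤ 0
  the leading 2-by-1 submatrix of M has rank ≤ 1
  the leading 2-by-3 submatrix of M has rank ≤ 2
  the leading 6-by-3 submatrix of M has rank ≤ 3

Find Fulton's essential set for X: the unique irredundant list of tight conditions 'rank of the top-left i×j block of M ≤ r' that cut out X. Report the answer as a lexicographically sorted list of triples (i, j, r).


The tightest implied rank at each (i,j), from the 9 conditions:

  row 1: 0  0  0  1  1  1
  row 2: 0  0  0  1  1  2
  row 3: 0  1  1  2  2  3
  row 4: 0  1  1  2  3  4
  row 5: 1  2  2  3  4  5
  row 6: 1  2  3  4  5  6

so w = (4, 6, 2, 5, 1, 3).

Fulton essential set (4 of the 10 Rothe cells):

[(2, 3, 0), (2, 5, 1), (4, 1, 0), (4, 3, 1)]


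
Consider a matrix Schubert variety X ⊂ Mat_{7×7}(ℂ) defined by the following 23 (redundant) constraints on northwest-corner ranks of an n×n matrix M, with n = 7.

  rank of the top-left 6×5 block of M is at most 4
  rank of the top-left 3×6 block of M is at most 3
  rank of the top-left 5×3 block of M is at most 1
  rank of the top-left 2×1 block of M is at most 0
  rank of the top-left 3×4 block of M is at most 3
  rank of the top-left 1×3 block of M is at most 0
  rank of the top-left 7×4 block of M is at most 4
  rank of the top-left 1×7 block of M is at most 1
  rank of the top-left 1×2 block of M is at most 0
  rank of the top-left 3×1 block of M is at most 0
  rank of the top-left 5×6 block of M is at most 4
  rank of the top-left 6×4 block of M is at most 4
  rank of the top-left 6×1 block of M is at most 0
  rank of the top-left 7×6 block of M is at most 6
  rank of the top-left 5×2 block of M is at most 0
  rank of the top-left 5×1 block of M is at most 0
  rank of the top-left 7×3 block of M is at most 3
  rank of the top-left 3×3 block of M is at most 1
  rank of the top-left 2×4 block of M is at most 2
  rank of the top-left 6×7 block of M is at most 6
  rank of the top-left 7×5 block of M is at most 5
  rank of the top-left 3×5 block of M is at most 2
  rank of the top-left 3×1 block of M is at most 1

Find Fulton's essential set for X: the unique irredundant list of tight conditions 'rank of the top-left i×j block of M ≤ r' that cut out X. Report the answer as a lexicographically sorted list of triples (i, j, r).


Recovering R(i,j) via the rank-extension bound from the 23 conditions:

  row 1: 0 0 0 1 1 1 1
  row 2: 0 0 1 2 2 2 2
  row 3: 0 0 1 2 2 3 3
  row 4: 0 0 1 2 3 4 4
  row 5: 0 0 1 2 3 4 5
  row 6: 0 1 2 3 4 5 6
  row 7: 1 2 3 4 5 6 7

hence w(1..7) = (4, 3, 6, 5, 7, 2, 1).

4 SE-corners of the 13-cell Rothe diagram give Ess(w):

[(1, 3, 0), (3, 5, 2), (5, 2, 0), (6, 1, 0)]


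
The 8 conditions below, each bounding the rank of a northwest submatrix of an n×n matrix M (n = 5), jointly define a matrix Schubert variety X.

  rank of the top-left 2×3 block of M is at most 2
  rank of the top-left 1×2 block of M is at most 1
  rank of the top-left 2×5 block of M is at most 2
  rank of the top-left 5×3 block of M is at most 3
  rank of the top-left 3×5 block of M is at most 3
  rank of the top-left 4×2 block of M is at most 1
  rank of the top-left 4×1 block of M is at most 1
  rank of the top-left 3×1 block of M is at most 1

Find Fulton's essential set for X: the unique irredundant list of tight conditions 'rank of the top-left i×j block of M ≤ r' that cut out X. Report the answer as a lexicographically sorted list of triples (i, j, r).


Recovering R(i,j) via the rank-extension bound from the 8 conditions:

  R[1]: 1, 1, 1, 1, 1
  R[2]: 1, 1, 2, 2, 2
  R[3]: 1, 1, 2, 3, 3
  R[4]: 1, 1, 2, 3, 4
  R[5]: 1, 2, 3, 4, 5

reading off 1-entries of Δ²R: w = (1, 3, 4, 5, 2).

Fulton essential set (1 of the 3 Rothe cells):

[(4, 2, 1)]


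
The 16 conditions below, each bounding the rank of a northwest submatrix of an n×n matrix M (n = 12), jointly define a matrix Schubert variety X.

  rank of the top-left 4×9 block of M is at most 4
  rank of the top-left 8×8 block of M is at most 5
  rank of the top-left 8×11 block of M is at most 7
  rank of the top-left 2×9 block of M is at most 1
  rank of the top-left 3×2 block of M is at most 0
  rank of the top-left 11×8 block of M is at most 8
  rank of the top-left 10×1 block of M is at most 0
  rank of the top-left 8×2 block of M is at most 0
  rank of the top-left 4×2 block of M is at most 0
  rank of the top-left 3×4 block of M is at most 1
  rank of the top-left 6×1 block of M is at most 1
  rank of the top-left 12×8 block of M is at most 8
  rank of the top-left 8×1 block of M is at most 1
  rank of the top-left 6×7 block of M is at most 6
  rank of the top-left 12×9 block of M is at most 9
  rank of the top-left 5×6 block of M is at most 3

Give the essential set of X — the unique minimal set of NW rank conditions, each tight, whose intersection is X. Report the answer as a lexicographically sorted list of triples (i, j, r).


The tightest implied rank at each (i,j), from the 16 conditions:

  row 1: 0 | 0 | 1 | 1 | 1 | 1 | 1 | 1 | 1 | 1 | 1 | 1
  row 2: 0 | 0 | 1 | 1 | 1 | 1 | 1 | 1 | 1 | 2 | 2 | 2
  row 3: 0 | 0 | 1 | 1 | 2 | 2 | 2 | 2 | 2 | 3 | 3 | 3
  row 4: 0 | 0 | 1 | 2 | 3 | 3 | 3 | 3 | 3 | 4 | 4 | 4
  row 5: 0 | 0 | 1 | 2 | 3 | 3 | 4 | 4 | 4 | 5 | 5 | 5
  row 6: 0 | 0 | 1 | 2 | 3 | 4 | 5 | 5 | 5 | 6 | 6 | 6
  row 7: 0 | 0 | 1 | 2 | 3 | 4 | 5 | 5 | 6 | 7 | 7 | 7
  row 8: 0 | 0 | 1 | 2 | 3 | 4 | 5 | 5 | 6 | 7 | 7 | 8
  row 9: 0 | 1 | 2 | 3 | 4 | 5 | 6 | 6 | 7 | 8 | 8 | 9
  row 10: 0 | 1 | 2 | 3 | 4 | 5 | 6 | 7 | 8 | 9 | 9 | 10
  row 11: 1 | 2 | 3 | 4 | 5 | 6 | 7 | 8 | 9 | 10 | 10 | 11
  row 12: 1 | 2 | 3 | 4 | 5 | 6 | 7 | 8 | 9 | 10 | 11 | 12

so w = (3, 10, 5, 4, 7, 6, 9, 12, 2, 8, 1, 11).

|D(w)|=29, |Ess(w)|=7:

[(2, 9, 1), (3, 4, 1), (5, 6, 3), (8, 2, 0), (8, 8, 5), (8, 11, 7), (10, 1, 0)]


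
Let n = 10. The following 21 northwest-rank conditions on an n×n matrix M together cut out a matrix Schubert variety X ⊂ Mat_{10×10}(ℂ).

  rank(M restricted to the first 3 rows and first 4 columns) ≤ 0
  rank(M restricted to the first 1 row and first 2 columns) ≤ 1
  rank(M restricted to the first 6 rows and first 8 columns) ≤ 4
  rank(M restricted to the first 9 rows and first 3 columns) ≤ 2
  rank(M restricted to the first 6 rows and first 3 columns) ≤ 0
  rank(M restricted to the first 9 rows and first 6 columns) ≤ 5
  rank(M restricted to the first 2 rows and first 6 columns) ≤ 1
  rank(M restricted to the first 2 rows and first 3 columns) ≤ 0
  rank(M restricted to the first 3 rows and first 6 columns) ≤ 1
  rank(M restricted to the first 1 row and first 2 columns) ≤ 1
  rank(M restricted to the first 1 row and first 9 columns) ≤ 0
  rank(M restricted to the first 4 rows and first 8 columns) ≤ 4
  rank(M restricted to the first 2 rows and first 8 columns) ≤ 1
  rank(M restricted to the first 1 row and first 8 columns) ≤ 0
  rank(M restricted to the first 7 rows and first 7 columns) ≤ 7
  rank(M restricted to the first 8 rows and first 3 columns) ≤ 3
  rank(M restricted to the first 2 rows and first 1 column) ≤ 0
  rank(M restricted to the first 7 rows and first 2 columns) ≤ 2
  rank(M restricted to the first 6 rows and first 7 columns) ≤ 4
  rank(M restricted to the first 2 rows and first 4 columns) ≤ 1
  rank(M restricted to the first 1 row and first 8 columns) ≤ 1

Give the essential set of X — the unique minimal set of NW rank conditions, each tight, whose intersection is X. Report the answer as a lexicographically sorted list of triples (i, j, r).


Reconstructing r_w from the 21 given conditions:

  0 | 0 | 0 | 0 | 0 | 0 | 0 | 0 | 0 | 1
  0 | 0 | 0 | 0 | 1 | 1 | 1 | 1 | 1 | 2
  0 | 0 | 0 | 0 | 1 | 1 | 2 | 2 | 2 | 3
  0 | 0 | 0 | 1 | 2 | 2 | 3 | 3 | 3 | 4
  0 | 0 | 0 | 1 | 2 | 3 | 4 | 4 | 4 | 5
  0 | 0 | 0 | 1 | 2 | 3 | 4 | 4 | 5 | 6
  1 | 1 | 1 | 2 | 3 | 4 | 5 | 5 | 6 | 7
  1 | 2 | 2 | 3 | 4 | 5 | 6 | 6 | 7 | 8
  1 | 2 | 2 | 3 | 4 | 5 | 6 | 7 | 8 | 9
  1 | 2 | 3 | 4 | 5 | 6 | 7 | 8 | 9 | 10

the unique w with this rank table is (10, 5, 7, 4, 6, 9, 1, 2, 8, 3).

Fulton essential set (6 of the 29 Rothe cells):

[(1, 9, 0), (3, 4, 0), (3, 6, 1), (6, 3, 0), (6, 8, 4), (9, 3, 2)]


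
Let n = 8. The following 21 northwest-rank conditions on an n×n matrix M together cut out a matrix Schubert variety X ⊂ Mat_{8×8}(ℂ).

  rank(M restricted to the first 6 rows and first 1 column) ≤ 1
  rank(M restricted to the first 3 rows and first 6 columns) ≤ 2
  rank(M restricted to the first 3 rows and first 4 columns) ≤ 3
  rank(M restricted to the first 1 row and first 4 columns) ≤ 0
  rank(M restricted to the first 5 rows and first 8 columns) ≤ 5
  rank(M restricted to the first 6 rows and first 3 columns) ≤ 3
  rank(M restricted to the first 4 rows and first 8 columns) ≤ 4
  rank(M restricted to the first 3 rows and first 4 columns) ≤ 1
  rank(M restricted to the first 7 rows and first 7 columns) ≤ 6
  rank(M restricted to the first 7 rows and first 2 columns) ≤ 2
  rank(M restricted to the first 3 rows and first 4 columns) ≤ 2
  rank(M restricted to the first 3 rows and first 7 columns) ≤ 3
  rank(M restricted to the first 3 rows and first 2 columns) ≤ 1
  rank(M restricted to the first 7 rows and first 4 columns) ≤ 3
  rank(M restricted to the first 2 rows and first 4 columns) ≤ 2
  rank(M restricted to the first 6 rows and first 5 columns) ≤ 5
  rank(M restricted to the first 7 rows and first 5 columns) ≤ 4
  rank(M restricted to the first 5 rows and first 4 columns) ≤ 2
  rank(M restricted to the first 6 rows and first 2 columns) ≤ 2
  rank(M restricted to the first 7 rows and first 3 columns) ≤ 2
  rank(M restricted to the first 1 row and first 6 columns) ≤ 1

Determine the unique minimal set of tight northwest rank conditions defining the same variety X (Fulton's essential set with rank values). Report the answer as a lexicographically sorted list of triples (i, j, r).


The tightest implied rank at each (i,j), from the 21 conditions:

  row 1: 0  0  0  0  1  1  1  1
  row 2: 1  1  1  1  2  2  2  2
  row 3: 1  1  1  1  2  2  3  3
  row 4: 1  2  2  2  3  3  4  4
  row 5: 1  2  2  2  3  4  5  5
  row 6: 1  2  2  3  4  5  6  6
  row 7: 1  2  2  3  4  5  6  7
  row 8: 1  2  3  4  5  6  7  8

the unique w with this rank table is (5, 1, 7, 2, 6, 4, 8, 3).

5 SE-corners of the 12-cell Rothe diagram give Ess(w):

[(1, 4, 0), (3, 4, 1), (3, 6, 2), (5, 4, 2), (7, 3, 2)]


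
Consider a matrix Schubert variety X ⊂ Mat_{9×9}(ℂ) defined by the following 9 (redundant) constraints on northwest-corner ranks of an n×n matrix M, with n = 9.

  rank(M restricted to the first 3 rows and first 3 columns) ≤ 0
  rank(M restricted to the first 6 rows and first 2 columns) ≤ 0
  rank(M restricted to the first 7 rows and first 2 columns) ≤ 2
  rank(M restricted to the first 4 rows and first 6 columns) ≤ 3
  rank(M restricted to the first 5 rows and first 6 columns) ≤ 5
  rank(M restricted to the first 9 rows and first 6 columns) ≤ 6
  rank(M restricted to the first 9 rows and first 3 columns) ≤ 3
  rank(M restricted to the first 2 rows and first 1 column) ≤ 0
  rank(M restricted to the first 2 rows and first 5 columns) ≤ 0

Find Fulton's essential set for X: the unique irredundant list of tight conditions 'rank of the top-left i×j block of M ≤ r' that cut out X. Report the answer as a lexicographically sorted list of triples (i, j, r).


Propagating the 9 rank bounds to every northwest block:

  0  0  0  0  0  1  1  1  1
  0  0  0  0  0  1  2  2  2
  0  0  0  1  1  2  3  3  3
  0  0  1  2  2  3  4  4  4
  0  0  1  2  3  4  5  5  5
  0  0  1  2  3  4  5  6  6
  1  1  2  3  4  5  6  7  7
  1  2  3  4  5  6  7  8  8
  1  2  3  4  5  6  7  8  9

second differences of R give the permutation w = (6, 7, 4, 3, 5, 8, 1, 2, 9).

ℓ(w)=19; the 3 essential cells (i,j,r):

[(2, 5, 0), (3, 3, 0), (6, 2, 0)]


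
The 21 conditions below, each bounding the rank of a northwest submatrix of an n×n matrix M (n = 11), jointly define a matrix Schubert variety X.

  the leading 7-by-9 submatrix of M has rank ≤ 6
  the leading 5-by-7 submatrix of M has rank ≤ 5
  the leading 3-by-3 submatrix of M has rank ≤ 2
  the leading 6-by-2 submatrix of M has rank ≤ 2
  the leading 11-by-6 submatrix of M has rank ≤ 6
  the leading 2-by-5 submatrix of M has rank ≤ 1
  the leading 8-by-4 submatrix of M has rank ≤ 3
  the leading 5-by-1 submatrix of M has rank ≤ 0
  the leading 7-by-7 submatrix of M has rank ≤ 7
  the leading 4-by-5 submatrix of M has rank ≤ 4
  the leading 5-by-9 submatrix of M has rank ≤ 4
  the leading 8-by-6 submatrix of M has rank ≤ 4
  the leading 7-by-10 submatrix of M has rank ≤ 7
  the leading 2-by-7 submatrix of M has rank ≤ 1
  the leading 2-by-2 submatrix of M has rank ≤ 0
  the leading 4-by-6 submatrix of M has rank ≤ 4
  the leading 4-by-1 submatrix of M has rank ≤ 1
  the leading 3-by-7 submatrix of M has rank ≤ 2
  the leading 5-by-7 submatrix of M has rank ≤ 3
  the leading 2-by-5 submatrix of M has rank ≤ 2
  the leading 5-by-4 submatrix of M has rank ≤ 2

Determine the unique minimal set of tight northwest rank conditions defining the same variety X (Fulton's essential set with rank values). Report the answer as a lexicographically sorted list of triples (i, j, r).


Recovering R(i,j) via the rank-extension bound from the 21 conditions:

  i=1: 0, 0, 1, 1, 1, 1, 1, 1, 1, 1, 1
  i=2: 0, 0, 1, 1, 1, 1, 1, 2, 2, 2, 2
  i=3: 0, 1, 2, 2, 2, 2, 2, 3, 3, 3, 3
  i=4: 0, 1, 2, 2, 3, 3, 3, 4, 4, 4, 4
  i=5: 0, 1, 2, 2, 3, 3, 3, 4, 4, 5, 5
  i=6: 1, 2, 3, 3, 4, 4, 4, 5, 5, 6, 6
  i=7: 1, 2, 3, 3, 4, 4, 5, 6, 6, 7, 7
  i=8: 1, 2, 3, 3, 4, 4, 5, 6, 7, 8, 8
  i=9: 1, 2, 3, 4, 5, 5, 6, 7, 8, 9, 9
  i=10: 1, 2, 3, 4, 5, 6, 7, 8, 9, 10, 10
  i=11: 1, 2, 3, 4, 5, 6, 7, 8, 9, 10, 11

the unique w with this rank table is (3, 8, 2, 5, 10, 1, 7, 9, 4, 6, 11).

D(w) has 20 cells with 8 SE-corners; essential set:

[(2, 2, 0), (2, 7, 1), (5, 1, 0), (5, 4, 2), (5, 7, 3), (5, 9, 4), (8, 4, 3), (8, 6, 4)]


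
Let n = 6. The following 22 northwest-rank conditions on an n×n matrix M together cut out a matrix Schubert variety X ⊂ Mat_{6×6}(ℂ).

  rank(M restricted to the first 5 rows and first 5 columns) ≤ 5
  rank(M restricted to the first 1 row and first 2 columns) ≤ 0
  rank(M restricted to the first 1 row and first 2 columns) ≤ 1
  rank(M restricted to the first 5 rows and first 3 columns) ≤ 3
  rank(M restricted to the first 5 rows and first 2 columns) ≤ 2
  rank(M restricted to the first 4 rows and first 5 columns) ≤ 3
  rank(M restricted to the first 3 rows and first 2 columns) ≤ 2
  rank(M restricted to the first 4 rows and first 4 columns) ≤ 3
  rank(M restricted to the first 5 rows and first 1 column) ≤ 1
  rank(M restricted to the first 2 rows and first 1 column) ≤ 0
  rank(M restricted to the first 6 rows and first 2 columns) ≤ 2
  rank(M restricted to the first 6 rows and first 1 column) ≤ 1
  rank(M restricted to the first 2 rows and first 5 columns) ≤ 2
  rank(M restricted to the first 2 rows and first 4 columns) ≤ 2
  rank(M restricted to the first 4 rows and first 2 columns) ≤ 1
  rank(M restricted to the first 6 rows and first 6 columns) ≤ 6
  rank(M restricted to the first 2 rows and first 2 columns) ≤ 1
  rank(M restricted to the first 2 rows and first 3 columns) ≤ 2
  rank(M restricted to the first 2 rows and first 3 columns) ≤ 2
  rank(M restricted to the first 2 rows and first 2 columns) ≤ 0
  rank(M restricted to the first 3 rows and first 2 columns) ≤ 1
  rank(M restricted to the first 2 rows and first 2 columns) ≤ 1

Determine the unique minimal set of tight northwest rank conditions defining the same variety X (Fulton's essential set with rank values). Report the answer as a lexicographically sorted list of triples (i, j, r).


The tightest implied rank at each (i,j), from the 22 conditions:

  R[1]: 0 | 0 | 1 | 1 | 1 | 1
  R[2]: 0 | 0 | 1 | 2 | 2 | 2
  R[3]: 1 | 1 | 2 | 3 | 3 | 3
  R[4]: 1 | 1 | 2 | 3 | 3 | 4
  R[5]: 1 | 2 | 3 | 4 | 4 | 5
  R[6]: 1 | 2 | 3 | 4 | 5 | 6

the unique w with this rank table is (3, 4, 1, 6, 2, 5).

Rothe diagram D(w) (6 cells), 3 SE-corners (essential conditions):

[(2, 2, 0), (4, 2, 1), (4, 5, 3)]


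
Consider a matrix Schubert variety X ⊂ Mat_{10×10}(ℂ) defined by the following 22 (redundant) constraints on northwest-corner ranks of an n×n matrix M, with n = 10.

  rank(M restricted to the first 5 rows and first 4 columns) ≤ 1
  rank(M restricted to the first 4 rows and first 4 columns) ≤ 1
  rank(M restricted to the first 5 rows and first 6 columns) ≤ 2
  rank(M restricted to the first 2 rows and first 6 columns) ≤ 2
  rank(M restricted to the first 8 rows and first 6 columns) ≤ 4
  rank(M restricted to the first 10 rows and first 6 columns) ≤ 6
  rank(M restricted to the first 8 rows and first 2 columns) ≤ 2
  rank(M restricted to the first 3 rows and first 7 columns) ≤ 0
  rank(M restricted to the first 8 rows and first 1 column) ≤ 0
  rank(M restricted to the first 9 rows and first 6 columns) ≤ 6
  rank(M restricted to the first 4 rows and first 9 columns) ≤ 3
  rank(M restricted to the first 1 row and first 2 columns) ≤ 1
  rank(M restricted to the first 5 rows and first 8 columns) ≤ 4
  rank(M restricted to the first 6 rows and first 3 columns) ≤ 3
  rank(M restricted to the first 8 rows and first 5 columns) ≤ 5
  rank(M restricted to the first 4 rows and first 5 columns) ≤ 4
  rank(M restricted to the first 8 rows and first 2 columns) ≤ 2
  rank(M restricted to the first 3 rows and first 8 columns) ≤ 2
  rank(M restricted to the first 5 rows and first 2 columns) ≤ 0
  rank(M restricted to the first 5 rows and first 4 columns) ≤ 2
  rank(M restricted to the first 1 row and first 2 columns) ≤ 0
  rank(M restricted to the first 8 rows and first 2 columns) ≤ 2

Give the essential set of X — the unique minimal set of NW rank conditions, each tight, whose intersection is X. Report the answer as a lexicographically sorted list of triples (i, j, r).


Recovering R(i,j) via the rank-extension bound from the 22 conditions:

  0 0 0 0 0 0 0 1 1 1
  0 0 0 0 0 0 0 1 2 2
  0 0 0 0 0 0 0 1 2 3
  0 0 1 1 1 1 1 2 3 4
  0 0 1 1 2 2 2 3 4 5
  0 1 2 2 3 3 3 4 5 6
  0 1 2 3 4 4 4 5 6 7
  0 1 2 3 4 4 5 6 7 8
  1 2 3 4 5 5 6 7 8 9
  1 2 3 4 5 6 7 8 9 10

so w = (8, 9, 10, 3, 5, 2, 4, 7, 1, 6).

Rothe diagram D(w) (30 cells), 5 SE-corners (essential conditions):

[(3, 7, 0), (5, 2, 0), (5, 4, 1), (8, 1, 0), (8, 6, 4)]


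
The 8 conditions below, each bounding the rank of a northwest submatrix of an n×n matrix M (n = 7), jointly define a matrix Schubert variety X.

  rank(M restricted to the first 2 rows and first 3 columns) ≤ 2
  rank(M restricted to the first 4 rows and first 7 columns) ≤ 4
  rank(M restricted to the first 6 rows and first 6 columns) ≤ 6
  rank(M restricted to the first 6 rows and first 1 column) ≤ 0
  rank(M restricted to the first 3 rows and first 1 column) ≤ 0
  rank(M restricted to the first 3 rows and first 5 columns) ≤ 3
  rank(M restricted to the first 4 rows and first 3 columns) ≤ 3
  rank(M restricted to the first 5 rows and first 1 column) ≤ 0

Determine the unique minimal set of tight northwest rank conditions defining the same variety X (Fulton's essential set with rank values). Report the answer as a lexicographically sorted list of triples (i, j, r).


Computing R[i][j] = min implied NW-rank bound (n=7, 8 conditions):

  i=1: 0 | 1 | 1 | 1 | 1 | 1 | 1
  i=2: 0 | 1 | 2 | 2 | 2 | 2 | 2
  i=3: 0 | 1 | 2 | 3 | 3 | 3 | 3
  i=4: 0 | 1 | 2 | 3 | 4 | 4 | 4
  i=5: 0 | 1 | 2 | 3 | 4 | 5 | 5
  i=6: 0 | 1 | 2 | 3 | 4 | 5 | 6
  i=7: 1 | 2 | 3 | 4 | 5 | 6 | 7

giving w = (2, 3, 4, 5, 6, 7, 1) via Δ²R.

Fulton essential set (1 of the 6 Rothe cells):

[(6, 1, 0)]


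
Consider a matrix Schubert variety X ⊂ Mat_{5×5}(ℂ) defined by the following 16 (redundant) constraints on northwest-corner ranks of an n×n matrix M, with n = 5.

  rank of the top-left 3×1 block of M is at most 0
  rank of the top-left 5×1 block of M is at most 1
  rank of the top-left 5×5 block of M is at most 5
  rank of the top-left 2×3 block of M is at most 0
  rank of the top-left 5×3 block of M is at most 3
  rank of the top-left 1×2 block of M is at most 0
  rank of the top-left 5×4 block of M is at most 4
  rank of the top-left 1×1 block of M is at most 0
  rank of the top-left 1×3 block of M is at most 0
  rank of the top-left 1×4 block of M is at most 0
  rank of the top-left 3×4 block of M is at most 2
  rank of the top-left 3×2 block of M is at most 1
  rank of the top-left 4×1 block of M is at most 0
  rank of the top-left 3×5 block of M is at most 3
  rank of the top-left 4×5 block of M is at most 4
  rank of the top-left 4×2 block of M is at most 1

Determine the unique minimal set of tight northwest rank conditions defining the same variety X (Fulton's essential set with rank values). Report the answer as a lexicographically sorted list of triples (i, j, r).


Rank table r_w(5×5) implied by the 16 constraints:

  row 1: 0 0 0 0 1
  row 2: 0 0 0 1 2
  row 3: 0 1 1 2 3
  row 4: 0 1 2 3 4
  row 5: 1 2 3 4 5

reading off 1-entries of Δ²R: w = (5, 4, 2, 3, 1).

3 SE-corners of the 9-cell Rothe diagram give Ess(w):

[(1, 4, 0), (2, 3, 0), (4, 1, 0)]


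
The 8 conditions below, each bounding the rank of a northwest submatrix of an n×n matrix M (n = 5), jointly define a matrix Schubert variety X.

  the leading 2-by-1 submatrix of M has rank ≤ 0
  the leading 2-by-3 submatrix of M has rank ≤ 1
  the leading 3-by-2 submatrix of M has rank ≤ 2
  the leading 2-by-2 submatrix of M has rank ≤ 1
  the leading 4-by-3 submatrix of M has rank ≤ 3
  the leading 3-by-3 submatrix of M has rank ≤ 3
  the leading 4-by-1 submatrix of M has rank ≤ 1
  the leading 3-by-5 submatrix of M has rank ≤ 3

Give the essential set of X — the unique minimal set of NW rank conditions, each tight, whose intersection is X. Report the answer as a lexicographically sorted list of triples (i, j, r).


The tightest implied rank at each (i,j), from the 8 conditions:

  row 1: 0 | 1 | 1 | 1 | 1
  row 2: 0 | 1 | 1 | 2 | 2
  row 3: 1 | 2 | 2 | 3 | 3
  row 4: 1 | 2 | 3 | 4 | 4
  row 5: 1 | 2 | 3 | 4 | 5

reading off 1-entries of Δ²R: w = (2, 4, 1, 3, 5).

D(w) has 3 cells with 2 SE-corners; essential set:

[(2, 1, 0), (2, 3, 1)]


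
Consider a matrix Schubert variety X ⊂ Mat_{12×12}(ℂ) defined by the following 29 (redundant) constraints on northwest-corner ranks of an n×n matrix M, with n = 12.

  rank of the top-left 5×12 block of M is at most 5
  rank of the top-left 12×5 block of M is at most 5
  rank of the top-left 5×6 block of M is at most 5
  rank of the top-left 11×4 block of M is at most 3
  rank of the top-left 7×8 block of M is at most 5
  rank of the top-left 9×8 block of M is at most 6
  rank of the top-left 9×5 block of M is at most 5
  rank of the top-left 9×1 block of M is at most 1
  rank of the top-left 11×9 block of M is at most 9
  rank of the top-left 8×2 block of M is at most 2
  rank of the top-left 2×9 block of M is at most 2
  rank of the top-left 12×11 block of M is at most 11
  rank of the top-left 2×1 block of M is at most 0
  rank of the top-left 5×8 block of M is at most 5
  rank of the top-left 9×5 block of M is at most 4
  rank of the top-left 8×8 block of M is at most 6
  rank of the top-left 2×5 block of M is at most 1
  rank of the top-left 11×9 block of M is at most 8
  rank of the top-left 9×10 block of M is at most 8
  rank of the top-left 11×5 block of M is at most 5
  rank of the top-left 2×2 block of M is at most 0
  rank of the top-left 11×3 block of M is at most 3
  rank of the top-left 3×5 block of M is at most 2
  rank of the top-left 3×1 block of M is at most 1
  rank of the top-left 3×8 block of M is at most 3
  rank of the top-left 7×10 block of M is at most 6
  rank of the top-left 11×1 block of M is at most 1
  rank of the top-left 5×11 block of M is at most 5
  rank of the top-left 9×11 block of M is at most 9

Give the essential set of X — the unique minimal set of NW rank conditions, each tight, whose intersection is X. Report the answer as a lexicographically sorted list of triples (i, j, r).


The tightest implied rank at each (i,j), from the 29 conditions:

  i=1: 0, 0, 1, 1, 1, 1, 1, 1, 1, 1, 1, 1
  i=2: 0, 0, 1, 1, 1, 2, 2, 2, 2, 2, 2, 2
  i=3: 1, 1, 2, 2, 2, 3, 3, 3, 3, 3, 3, 3
  i=4: 1, 2, 3, 3, 3, 4, 4, 4, 4, 4, 4, 4
  i=5: 1, 2, 3, 3, 4, 5, 5, 5, 5, 5, 5, 5
  i=6: 1, 2, 3, 3, 4, 5, 5, 5, 6, 6, 6, 6
  i=7: 1, 2, 3, 3, 4, 5, 5, 5, 6, 6, 7, 7
  i=8: 1, 2, 3, 3, 4, 5, 6, 6, 7, 7, 8, 8
  i=9: 1, 2, 3, 3, 4, 5, 6, 6, 7, 8, 9, 9
  i=10: 1, 2, 3, 3, 4, 5, 6, 7, 8, 9, 10, 10
  i=11: 1, 2, 3, 3, 4, 5, 6, 7, 8, 9, 10, 11
  i=12: 1, 2, 3, 4, 5, 6, 7, 8, 9, 10, 11, 12

so w = (3, 6, 1, 2, 5, 9, 11, 7, 10, 8, 12, 4).

ℓ(w)=19; the 6 essential cells (i,j,r):

[(2, 2, 0), (2, 5, 1), (7, 8, 5), (7, 10, 6), (9, 8, 6), (11, 4, 3)]


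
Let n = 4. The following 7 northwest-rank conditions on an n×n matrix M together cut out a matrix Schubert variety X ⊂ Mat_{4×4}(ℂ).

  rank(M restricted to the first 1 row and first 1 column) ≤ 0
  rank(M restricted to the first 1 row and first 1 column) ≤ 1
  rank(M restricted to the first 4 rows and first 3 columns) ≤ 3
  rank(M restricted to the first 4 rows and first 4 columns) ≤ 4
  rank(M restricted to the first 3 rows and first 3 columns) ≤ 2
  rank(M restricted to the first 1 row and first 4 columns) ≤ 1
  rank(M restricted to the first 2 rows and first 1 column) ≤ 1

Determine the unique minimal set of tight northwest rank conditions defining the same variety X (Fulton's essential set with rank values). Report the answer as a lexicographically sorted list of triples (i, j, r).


The tightest implied rank at each (i,j), from the 7 conditions:

  R[1]: 0, 1, 1, 1
  R[2]: 1, 2, 2, 2
  R[3]: 1, 2, 2, 3
  R[4]: 1, 2, 3, 4

second differences of R give the permutation w = (2, 1, 4, 3).

D(w) has 2 cells with 2 SE-corners; essential set:

[(1, 1, 0), (3, 3, 2)]


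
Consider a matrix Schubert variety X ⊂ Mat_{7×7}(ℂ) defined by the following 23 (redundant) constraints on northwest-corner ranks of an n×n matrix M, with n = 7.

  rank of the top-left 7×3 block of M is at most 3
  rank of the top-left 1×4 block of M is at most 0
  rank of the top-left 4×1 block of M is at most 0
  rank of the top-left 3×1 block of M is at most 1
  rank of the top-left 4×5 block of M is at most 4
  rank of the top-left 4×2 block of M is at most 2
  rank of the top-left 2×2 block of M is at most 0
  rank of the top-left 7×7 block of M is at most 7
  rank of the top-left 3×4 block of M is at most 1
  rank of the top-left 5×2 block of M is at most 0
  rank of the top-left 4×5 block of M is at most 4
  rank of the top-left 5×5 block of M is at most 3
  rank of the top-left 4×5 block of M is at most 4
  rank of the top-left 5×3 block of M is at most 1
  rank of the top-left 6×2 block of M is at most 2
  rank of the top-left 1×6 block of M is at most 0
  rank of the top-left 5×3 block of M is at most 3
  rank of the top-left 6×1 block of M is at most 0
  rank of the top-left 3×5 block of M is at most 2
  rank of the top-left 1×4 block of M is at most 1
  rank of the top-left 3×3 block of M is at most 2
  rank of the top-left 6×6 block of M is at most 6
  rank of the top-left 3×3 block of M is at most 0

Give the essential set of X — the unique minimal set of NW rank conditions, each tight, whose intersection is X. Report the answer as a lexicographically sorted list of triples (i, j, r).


The tightest implied rank at each (i,j), from the 23 conditions:

  0 0 0 0 0 0 1
  0 0 0 1 1 1 2
  0 0 0 1 2 2 3
  0 0 1 2 3 3 4
  0 0 1 2 3 4 5
  0 1 2 3 4 5 6
  1 2 3 4 5 6 7

the unique w with this rank table is (7, 4, 5, 3, 6, 2, 1).

ℓ(w)=17; the 4 essential cells (i,j,r):

[(1, 6, 0), (3, 3, 0), (5, 2, 0), (6, 1, 0)]


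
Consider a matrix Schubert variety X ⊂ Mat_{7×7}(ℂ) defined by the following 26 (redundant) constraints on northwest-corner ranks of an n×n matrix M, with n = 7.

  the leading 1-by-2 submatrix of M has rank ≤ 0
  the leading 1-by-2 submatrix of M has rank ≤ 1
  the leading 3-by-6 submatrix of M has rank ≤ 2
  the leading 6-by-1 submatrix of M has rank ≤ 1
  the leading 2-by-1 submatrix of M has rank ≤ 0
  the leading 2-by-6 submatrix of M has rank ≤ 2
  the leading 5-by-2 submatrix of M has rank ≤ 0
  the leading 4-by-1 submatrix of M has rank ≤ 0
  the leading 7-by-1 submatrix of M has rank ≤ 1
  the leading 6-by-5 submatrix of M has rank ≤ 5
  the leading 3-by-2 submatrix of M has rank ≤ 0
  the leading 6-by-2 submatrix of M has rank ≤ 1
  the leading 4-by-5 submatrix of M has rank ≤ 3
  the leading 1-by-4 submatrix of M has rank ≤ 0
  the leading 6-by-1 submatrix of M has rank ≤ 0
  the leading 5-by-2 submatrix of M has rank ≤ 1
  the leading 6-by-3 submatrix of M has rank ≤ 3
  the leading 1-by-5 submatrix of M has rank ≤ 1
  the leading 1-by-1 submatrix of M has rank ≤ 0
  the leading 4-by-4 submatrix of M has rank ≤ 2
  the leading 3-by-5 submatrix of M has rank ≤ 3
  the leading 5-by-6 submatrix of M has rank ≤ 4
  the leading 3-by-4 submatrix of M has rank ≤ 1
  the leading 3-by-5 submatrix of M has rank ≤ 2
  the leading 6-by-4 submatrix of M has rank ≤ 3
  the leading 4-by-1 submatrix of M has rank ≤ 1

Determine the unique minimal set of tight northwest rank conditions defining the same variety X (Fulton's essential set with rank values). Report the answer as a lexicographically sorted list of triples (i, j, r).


Computing R[i][j] = min implied NW-rank bound (n=7, 26 conditions):

  0, 0, 0, 0, 1, 1, 1
  0, 0, 1, 1, 2, 2, 2
  0, 0, 1, 1, 2, 2, 3
  0, 0, 1, 2, 3, 3, 4
  0, 0, 1, 2, 3, 4, 5
  0, 1, 2, 3, 4, 5, 6
  1, 2, 3, 4, 5, 6, 7

hence w(1..7) = (5, 3, 7, 4, 6, 2, 1).

Rothe diagram D(w) (15 cells), 5 SE-corners (essential conditions):

[(1, 4, 0), (3, 4, 1), (3, 6, 2), (5, 2, 0), (6, 1, 0)]
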